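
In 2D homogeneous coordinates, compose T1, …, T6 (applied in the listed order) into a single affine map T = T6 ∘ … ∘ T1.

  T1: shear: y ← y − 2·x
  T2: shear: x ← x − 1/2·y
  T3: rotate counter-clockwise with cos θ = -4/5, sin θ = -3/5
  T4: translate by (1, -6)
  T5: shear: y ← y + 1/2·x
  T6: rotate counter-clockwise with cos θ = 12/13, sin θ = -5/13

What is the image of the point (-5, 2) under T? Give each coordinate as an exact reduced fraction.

T(p) = (31/2, -7)

T1 shear: y ← y − 2·x: (-5, 2) → (-5, 12)
T2 shear: x ← x − 1/2·y: (-5, 12) → (-11, 12)
T3 rotate counter-clockwise with cos θ = -4/5, sin θ = -3/5: (-11, 12) → (16, -3)
T4 translate by (1, -6): (16, -3) → (17, -9)
T5 shear: y ← y + 1/2·x: (17, -9) → (17, -1/2)
T6 rotate counter-clockwise with cos θ = 12/13, sin θ = -5/13: (17, -1/2) → (31/2, -7)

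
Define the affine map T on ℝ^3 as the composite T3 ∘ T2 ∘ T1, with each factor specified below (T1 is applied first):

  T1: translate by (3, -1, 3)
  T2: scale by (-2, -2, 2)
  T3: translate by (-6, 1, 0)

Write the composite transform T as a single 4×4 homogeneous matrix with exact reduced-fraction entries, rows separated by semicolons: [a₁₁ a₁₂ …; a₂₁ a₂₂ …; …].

T = [-2 0 0 -12; 0 -2 0 3; 0 0 2 6; 0 0 0 1]

T1 = [1 0 0 3; 0 1 0 -1; 0 0 1 3; 0 0 0 1]
T2·T1 = [-2 0 0 -6; 0 -2 0 2; 0 0 2 6; 0 0 0 1]
T3·…·T1 = [-2 0 0 -12; 0 -2 0 3; 0 0 2 6; 0 0 0 1]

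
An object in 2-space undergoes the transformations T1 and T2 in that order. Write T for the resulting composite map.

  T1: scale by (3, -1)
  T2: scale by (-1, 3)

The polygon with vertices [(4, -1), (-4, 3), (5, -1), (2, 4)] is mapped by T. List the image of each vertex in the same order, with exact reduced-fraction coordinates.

T1 scale by (3, -1): (4, -1) → (12, 1); (-4, 3) → (-12, -3); (5, -1) → (15, 1); (2, 4) → (6, -4)
T2 scale by (-1, 3): (12, 1) → (-12, 3); (-12, -3) → (12, -9); (15, 1) → (-15, 3); (6, -4) → (-6, -12)

image vertices: (-12, 3), (12, -9), (-15, 3), (-6, -12)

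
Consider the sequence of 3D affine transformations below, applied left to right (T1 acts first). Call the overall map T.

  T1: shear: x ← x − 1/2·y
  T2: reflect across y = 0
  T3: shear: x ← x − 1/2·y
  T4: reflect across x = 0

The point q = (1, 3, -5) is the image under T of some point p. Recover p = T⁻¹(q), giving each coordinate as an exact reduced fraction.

T1 = [1 -1/2 0 0; 0 1 0 0; 0 0 1 0; 0 0 0 1]
T2·T1 = [1 -1/2 0 0; 0 -1 0 0; 0 0 1 0; 0 0 0 1]
T3·…·T1 = [1 0 0 0; 0 -1 0 0; 0 0 1 0; 0 0 0 1]
T4·…·T1 = [-1 0 0 0; 0 -1 0 0; 0 0 1 0; 0 0 0 1]
det M = 1; M⁻¹ = [-1 0 0 0; 0 -1 0 0; 0 0 1 0; 0 0 0 1]
M⁻¹ · (1, 3, -5)ᵀ = (-1, -3, -5)ᵀ

p = (-1, -3, -5)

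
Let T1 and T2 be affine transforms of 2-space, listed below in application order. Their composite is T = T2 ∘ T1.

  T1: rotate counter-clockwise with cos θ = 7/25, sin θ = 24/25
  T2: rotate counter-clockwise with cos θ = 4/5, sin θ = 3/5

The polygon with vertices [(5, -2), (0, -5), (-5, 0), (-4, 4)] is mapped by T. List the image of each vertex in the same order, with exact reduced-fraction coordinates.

image vertices: (14/125, 673/125), (117/25, 44/25), (44/25, -117/25), (-292/125, -644/125)

T1 rotate counter-clockwise with cos θ = 7/25, sin θ = 24/25: (5, -2) → (83/25, 106/25); (0, -5) → (24/5, -7/5); (-5, 0) → (-7/5, -24/5); (-4, 4) → (-124/25, -68/25)
T2 rotate counter-clockwise with cos θ = 4/5, sin θ = 3/5: (83/25, 106/25) → (14/125, 673/125); (24/5, -7/5) → (117/25, 44/25); (-7/5, -24/5) → (44/25, -117/25); (-124/25, -68/25) → (-292/125, -644/125)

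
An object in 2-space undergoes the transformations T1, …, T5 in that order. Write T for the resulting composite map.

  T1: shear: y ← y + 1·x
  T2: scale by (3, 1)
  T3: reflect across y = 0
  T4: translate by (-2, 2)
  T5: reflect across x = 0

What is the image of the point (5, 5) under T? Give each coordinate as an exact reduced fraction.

T(p) = (-13, -8)

T1 shear: y ← y + 1·x: (5, 5) → (5, 10)
T2 scale by (3, 1): (5, 10) → (15, 10)
T3 reflect across y = 0: (15, 10) → (15, -10)
T4 translate by (-2, 2): (15, -10) → (13, -8)
T5 reflect across x = 0: (13, -8) → (-13, -8)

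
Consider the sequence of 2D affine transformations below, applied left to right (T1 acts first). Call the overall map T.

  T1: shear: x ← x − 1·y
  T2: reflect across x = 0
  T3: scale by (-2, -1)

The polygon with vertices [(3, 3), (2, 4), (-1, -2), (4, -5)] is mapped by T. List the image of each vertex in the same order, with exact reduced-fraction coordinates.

image vertices: (0, -3), (-4, -4), (2, 2), (18, 5)

T1 shear: x ← x − 1·y: (3, 3) → (0, 3); (2, 4) → (-2, 4); (-1, -2) → (1, -2); (4, -5) → (9, -5)
T2 reflect across x = 0: (0, 3) → (0, 3); (-2, 4) → (2, 4); (1, -2) → (-1, -2); (9, -5) → (-9, -5)
T3 scale by (-2, -1): (0, 3) → (0, -3); (2, 4) → (-4, -4); (-1, -2) → (2, 2); (-9, -5) → (18, 5)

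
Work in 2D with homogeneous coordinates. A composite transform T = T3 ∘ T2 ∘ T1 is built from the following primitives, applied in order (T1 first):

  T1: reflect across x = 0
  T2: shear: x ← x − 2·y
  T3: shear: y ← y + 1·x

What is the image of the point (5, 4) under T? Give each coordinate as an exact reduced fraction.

T1 reflect across x = 0: (5, 4) → (-5, 4)
T2 shear: x ← x − 2·y: (-5, 4) → (-13, 4)
T3 shear: y ← y + 1·x: (-13, 4) → (-13, -9)

T(p) = (-13, -9)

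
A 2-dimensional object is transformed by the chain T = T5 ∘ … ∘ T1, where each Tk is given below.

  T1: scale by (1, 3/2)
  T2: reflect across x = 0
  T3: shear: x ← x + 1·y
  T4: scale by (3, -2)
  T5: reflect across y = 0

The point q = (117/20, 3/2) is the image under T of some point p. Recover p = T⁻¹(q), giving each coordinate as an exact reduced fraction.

p = (-6/5, 1/2)

T1 = [1 0 0; 0 3/2 0; 0 0 1]
T2·T1 = [-1 0 0; 0 3/2 0; 0 0 1]
T3·…·T1 = [-1 3/2 0; 0 3/2 0; 0 0 1]
T4·…·T1 = [-3 9/2 0; 0 -3 0; 0 0 1]
T5·…·T1 = [-3 9/2 0; 0 3 0; 0 0 1]
det M = -9; M⁻¹ = [-1/3 1/2 0; 0 1/3 0; 0 0 1]
M⁻¹ · (117/20, 3/2)ᵀ = (-6/5, 1/2)ᵀ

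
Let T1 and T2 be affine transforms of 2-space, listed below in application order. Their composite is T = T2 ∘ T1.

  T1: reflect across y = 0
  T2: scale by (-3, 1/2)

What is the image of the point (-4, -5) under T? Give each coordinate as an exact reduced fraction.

T(p) = (12, 5/2)

T1 reflect across y = 0: (-4, -5) → (-4, 5)
T2 scale by (-3, 1/2): (-4, 5) → (12, 5/2)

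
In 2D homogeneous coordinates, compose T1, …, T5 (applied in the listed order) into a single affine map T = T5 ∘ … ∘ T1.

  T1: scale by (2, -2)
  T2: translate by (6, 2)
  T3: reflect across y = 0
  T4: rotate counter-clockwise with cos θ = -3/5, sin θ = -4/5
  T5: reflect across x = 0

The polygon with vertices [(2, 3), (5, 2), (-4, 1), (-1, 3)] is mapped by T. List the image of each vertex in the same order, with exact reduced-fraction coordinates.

image vertices: (14/5, -52/5), (8, -14), (-6/5, 8/5), (-4/5, -28/5)

T1 scale by (2, -2): (2, 3) → (4, -6); (5, 2) → (10, -4); (-4, 1) → (-8, -2); (-1, 3) → (-2, -6)
T2 translate by (6, 2): (4, -6) → (10, -4); (10, -4) → (16, -2); (-8, -2) → (-2, 0); (-2, -6) → (4, -4)
T3 reflect across y = 0: (10, -4) → (10, 4); (16, -2) → (16, 2); (-2, 0) → (-2, 0); (4, -4) → (4, 4)
T4 rotate counter-clockwise with cos θ = -3/5, sin θ = -4/5: (10, 4) → (-14/5, -52/5); (16, 2) → (-8, -14); (-2, 0) → (6/5, 8/5); (4, 4) → (4/5, -28/5)
T5 reflect across x = 0: (-14/5, -52/5) → (14/5, -52/5); (-8, -14) → (8, -14); (6/5, 8/5) → (-6/5, 8/5); (4/5, -28/5) → (-4/5, -28/5)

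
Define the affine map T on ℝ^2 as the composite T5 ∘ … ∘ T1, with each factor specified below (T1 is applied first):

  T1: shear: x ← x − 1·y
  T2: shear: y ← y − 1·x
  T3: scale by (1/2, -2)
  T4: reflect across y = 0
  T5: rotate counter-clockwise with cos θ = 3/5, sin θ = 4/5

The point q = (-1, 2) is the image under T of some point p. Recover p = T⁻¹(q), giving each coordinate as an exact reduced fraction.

p = (5, 3)

T1 = [1 -1 0; 0 1 0; 0 0 1]
T2·T1 = [1 -1 0; -1 2 0; 0 0 1]
T3·…·T1 = [1/2 -1/2 0; 2 -4 0; 0 0 1]
T4·…·T1 = [1/2 -1/2 0; -2 4 0; 0 0 1]
T5·…·T1 = [19/10 -7/2 0; -4/5 2 0; 0 0 1]
det M = 1; M⁻¹ = [2 7/2 0; 4/5 19/10 0; 0 0 1]
M⁻¹ · (-1, 2)ᵀ = (5, 3)ᵀ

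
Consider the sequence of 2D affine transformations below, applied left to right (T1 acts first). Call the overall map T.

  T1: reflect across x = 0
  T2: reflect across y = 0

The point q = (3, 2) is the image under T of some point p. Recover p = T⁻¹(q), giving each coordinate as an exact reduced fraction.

T1 = [-1 0 0; 0 1 0; 0 0 1]
T2·T1 = [-1 0 0; 0 -1 0; 0 0 1]
det M = 1; M⁻¹ = [-1 0 0; 0 -1 0; 0 0 1]
M⁻¹ · (3, 2)ᵀ = (-3, -2)ᵀ

p = (-3, -2)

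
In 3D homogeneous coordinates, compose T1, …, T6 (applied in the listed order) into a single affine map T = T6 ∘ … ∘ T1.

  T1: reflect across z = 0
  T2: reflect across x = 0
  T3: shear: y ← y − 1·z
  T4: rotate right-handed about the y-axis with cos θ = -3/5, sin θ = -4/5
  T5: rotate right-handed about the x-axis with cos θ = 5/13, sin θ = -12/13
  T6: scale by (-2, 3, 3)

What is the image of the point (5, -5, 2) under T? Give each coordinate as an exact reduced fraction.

T(p) = (-46/5, -729/65, 66/13)

T1 reflect across z = 0: (5, -5, 2) → (5, -5, -2)
T2 reflect across x = 0: (5, -5, -2) → (-5, -5, -2)
T3 shear: y ← y − 1·z: (-5, -5, -2) → (-5, -3, -2)
T4 rotate right-handed about the y-axis with cos θ = -3/5, sin θ = -4/5: (-5, -3, -2) → (23/5, -3, -14/5)
T5 rotate right-handed about the x-axis with cos θ = 5/13, sin θ = -12/13: (23/5, -3, -14/5) → (23/5, -243/65, 22/13)
T6 scale by (-2, 3, 3): (23/5, -243/65, 22/13) → (-46/5, -729/65, 66/13)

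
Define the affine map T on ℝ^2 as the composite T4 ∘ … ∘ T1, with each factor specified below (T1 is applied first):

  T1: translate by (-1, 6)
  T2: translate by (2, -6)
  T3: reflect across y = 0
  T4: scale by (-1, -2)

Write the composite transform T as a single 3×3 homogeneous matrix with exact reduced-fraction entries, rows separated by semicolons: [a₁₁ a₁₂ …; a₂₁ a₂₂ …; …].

T1 = [1 0 -1; 0 1 6; 0 0 1]
T2·T1 = [1 0 1; 0 1 0; 0 0 1]
T3·…·T1 = [1 0 1; 0 -1 0; 0 0 1]
T4·…·T1 = [-1 0 -1; 0 2 0; 0 0 1]

T = [-1 0 -1; 0 2 0; 0 0 1]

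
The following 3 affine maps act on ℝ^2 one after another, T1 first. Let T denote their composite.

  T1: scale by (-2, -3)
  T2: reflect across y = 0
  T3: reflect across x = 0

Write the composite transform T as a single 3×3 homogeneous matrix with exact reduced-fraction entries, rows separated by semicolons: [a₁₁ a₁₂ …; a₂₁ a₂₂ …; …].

T = [2 0 0; 0 3 0; 0 0 1]

T1 = [-2 0 0; 0 -3 0; 0 0 1]
T2·T1 = [-2 0 0; 0 3 0; 0 0 1]
T3·…·T1 = [2 0 0; 0 3 0; 0 0 1]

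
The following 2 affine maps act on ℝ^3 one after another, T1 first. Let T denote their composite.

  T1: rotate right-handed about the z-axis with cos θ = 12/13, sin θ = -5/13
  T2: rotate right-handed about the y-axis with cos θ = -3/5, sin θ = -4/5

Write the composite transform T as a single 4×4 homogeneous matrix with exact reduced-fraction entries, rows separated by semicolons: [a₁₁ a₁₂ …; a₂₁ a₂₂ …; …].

T1 = [12/13 5/13 0 0; -5/13 12/13 0 0; 0 0 1 0; 0 0 0 1]
T2·T1 = [-36/65 -3/13 -4/5 0; -5/13 12/13 0 0; 48/65 4/13 -3/5 0; 0 0 0 1]

T = [-36/65 -3/13 -4/5 0; -5/13 12/13 0 0; 48/65 4/13 -3/5 0; 0 0 0 1]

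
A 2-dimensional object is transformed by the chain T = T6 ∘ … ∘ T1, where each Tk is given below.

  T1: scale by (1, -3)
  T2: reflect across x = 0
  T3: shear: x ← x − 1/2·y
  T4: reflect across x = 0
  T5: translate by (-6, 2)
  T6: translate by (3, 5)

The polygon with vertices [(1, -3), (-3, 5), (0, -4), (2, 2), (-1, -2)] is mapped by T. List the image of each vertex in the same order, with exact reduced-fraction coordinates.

T1 scale by (1, -3): (1, -3) → (1, 9); (-3, 5) → (-3, -15); (0, -4) → (0, 12); (2, 2) → (2, -6); (-1, -2) → (-1, 6)
T2 reflect across x = 0: (1, 9) → (-1, 9); (-3, -15) → (3, -15); (0, 12) → (0, 12); (2, -6) → (-2, -6); (-1, 6) → (1, 6)
T3 shear: x ← x − 1/2·y: (-1, 9) → (-11/2, 9); (3, -15) → (21/2, -15); (0, 12) → (-6, 12); (-2, -6) → (1, -6); (1, 6) → (-2, 6)
T4 reflect across x = 0: (-11/2, 9) → (11/2, 9); (21/2, -15) → (-21/2, -15); (-6, 12) → (6, 12); (1, -6) → (-1, -6); (-2, 6) → (2, 6)
T5 translate by (-6, 2): (11/2, 9) → (-1/2, 11); (-21/2, -15) → (-33/2, -13); (6, 12) → (0, 14); (-1, -6) → (-7, -4); (2, 6) → (-4, 8)
T6 translate by (3, 5): (-1/2, 11) → (5/2, 16); (-33/2, -13) → (-27/2, -8); (0, 14) → (3, 19); (-7, -4) → (-4, 1); (-4, 8) → (-1, 13)

image vertices: (5/2, 16), (-27/2, -8), (3, 19), (-4, 1), (-1, 13)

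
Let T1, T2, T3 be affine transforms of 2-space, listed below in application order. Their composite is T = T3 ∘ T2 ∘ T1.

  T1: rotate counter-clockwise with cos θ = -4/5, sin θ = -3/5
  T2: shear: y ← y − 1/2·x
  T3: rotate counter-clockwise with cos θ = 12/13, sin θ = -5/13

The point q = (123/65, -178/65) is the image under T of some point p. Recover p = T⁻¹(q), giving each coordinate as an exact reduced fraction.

p = (-2, 2)

T1 = [-4/5 3/5 0; -3/5 -4/5 0; 0 0 1]
T2·T1 = [-4/5 3/5 0; -1/5 -11/10 0; 0 0 1]
T3·…·T1 = [-53/65 17/130 0; 8/65 -81/65 0; 0 0 1]
det M = 1; M⁻¹ = [-81/65 -17/130 0; -8/65 -53/65 0; 0 0 1]
M⁻¹ · (123/65, -178/65)ᵀ = (-2, 2)ᵀ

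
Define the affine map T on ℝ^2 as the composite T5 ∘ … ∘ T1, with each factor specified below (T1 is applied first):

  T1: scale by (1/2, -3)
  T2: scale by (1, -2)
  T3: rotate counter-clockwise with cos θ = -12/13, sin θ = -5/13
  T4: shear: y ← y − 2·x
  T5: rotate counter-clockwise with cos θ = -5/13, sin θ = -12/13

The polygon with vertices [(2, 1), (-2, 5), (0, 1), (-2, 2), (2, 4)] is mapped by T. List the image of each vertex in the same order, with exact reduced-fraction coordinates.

T1 scale by (1/2, -3): (2, 1) → (1, -3); (-2, 5) → (-1, -15); (0, 1) → (0, -3); (-2, 2) → (-1, -6); (2, 4) → (1, -12)
T2 scale by (1, -2): (1, -3) → (1, 6); (-1, -15) → (-1, 30); (0, -3) → (0, 6); (-1, -6) → (-1, 12); (1, -12) → (1, 24)
T3 rotate counter-clockwise with cos θ = -12/13, sin θ = -5/13: (1, 6) → (18/13, -77/13); (-1, 30) → (162/13, -355/13); (0, 6) → (30/13, -72/13); (-1, 12) → (72/13, -139/13); (1, 24) → (108/13, -293/13)
T4 shear: y ← y − 2·x: (18/13, -77/13) → (18/13, -113/13); (162/13, -355/13) → (162/13, -679/13); (30/13, -72/13) → (30/13, -132/13); (72/13, -139/13) → (72/13, -283/13); (108/13, -293/13) → (108/13, -509/13)
T5 rotate counter-clockwise with cos θ = -5/13, sin θ = -12/13: (18/13, -113/13) → (-1446/169, 349/169); (162/13, -679/13) → (-8958/169, 1451/169); (30/13, -132/13) → (-1734/169, 300/169); (72/13, -283/13) → (-3756/169, 551/169); (108/13, -509/13) → (-6648/169, 1249/169)

image vertices: (-1446/169, 349/169), (-8958/169, 1451/169), (-1734/169, 300/169), (-3756/169, 551/169), (-6648/169, 1249/169)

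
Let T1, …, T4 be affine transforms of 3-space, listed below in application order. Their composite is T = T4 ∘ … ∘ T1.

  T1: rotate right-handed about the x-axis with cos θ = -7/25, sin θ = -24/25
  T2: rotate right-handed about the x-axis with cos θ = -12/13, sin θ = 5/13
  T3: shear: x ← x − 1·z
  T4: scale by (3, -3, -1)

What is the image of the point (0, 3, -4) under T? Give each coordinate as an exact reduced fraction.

T(p) = (171/325, -4872/325, 57/325)

T1 rotate right-handed about the x-axis with cos θ = -7/25, sin θ = -24/25: (0, 3, -4) → (0, -117/25, -44/25)
T2 rotate right-handed about the x-axis with cos θ = -12/13, sin θ = 5/13: (0, -117/25, -44/25) → (0, 1624/325, -57/325)
T3 shear: x ← x − 1·z: (0, 1624/325, -57/325) → (57/325, 1624/325, -57/325)
T4 scale by (3, -3, -1): (57/325, 1624/325, -57/325) → (171/325, -4872/325, 57/325)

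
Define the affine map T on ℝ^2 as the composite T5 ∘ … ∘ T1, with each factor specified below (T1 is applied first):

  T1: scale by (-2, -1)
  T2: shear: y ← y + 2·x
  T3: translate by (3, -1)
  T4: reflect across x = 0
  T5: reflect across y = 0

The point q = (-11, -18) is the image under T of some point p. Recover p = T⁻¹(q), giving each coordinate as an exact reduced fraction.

T1 = [-2 0 0; 0 -1 0; 0 0 1]
T2·T1 = [-2 0 0; -4 -1 0; 0 0 1]
T3·…·T1 = [-2 0 3; -4 -1 -1; 0 0 1]
T4·…·T1 = [2 0 -3; -4 -1 -1; 0 0 1]
T5·…·T1 = [2 0 -3; 4 1 1; 0 0 1]
det M = 2; M⁻¹ = [1/2 0 3/2; -2 1 -7; 0 0 1]
M⁻¹ · (-11, -18)ᵀ = (-4, -3)ᵀ

p = (-4, -3)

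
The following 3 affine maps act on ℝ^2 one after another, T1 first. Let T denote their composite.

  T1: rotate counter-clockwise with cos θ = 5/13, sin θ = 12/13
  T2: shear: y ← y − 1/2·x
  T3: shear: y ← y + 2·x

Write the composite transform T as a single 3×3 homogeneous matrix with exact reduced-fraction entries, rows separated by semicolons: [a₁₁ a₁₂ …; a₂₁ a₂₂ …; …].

T = [5/13 -12/13 0; 3/2 -1 0; 0 0 1]

T1 = [5/13 -12/13 0; 12/13 5/13 0; 0 0 1]
T2·T1 = [5/13 -12/13 0; 19/26 11/13 0; 0 0 1]
T3·…·T1 = [5/13 -12/13 0; 3/2 -1 0; 0 0 1]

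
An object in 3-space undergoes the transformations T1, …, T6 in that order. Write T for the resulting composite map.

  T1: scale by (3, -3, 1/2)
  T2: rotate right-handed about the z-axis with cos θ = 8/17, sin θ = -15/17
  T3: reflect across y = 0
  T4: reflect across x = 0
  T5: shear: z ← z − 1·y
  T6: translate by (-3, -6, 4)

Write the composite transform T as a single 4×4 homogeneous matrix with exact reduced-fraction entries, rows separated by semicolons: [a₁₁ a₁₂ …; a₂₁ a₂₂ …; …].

T1 = [3 0 0 0; 0 -3 0 0; 0 0 1/2 0; 0 0 0 1]
T2·T1 = [24/17 -45/17 0 0; -45/17 -24/17 0 0; 0 0 1/2 0; 0 0 0 1]
T3·…·T1 = [24/17 -45/17 0 0; 45/17 24/17 0 0; 0 0 1/2 0; 0 0 0 1]
T4·…·T1 = [-24/17 45/17 0 0; 45/17 24/17 0 0; 0 0 1/2 0; 0 0 0 1]
T5·…·T1 = [-24/17 45/17 0 0; 45/17 24/17 0 0; -45/17 -24/17 1/2 0; 0 0 0 1]
T6·…·T1 = [-24/17 45/17 0 -3; 45/17 24/17 0 -6; -45/17 -24/17 1/2 4; 0 0 0 1]

T = [-24/17 45/17 0 -3; 45/17 24/17 0 -6; -45/17 -24/17 1/2 4; 0 0 0 1]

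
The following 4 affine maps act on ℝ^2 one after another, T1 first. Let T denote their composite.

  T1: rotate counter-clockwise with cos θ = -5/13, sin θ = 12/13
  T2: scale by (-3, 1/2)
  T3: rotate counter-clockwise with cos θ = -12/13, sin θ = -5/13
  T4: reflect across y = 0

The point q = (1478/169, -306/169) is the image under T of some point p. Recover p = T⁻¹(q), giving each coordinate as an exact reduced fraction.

p = (2, -4)

T1 = [-5/13 -12/13 0; 12/13 -5/13 0; 0 0 1]
T2·T1 = [15/13 36/13 0; 6/13 -5/26 0; 0 0 1]
T3·…·T1 = [-150/169 -889/338 0; -147/169 -150/169 0; 0 0 1]
T4·…·T1 = [-150/169 -889/338 0; 147/169 150/169 0; 0 0 1]
det M = 3/2; M⁻¹ = [100/169 889/507 0; -98/169 -100/169 0; 0 0 1]
M⁻¹ · (1478/169, -306/169)ᵀ = (2, -4)ᵀ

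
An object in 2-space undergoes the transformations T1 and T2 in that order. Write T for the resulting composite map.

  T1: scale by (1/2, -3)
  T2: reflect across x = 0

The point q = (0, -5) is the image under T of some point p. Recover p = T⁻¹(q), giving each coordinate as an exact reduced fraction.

p = (0, 5/3)

T1 = [1/2 0 0; 0 -3 0; 0 0 1]
T2·T1 = [-1/2 0 0; 0 -3 0; 0 0 1]
det M = 3/2; M⁻¹ = [-2 0 0; 0 -1/3 0; 0 0 1]
M⁻¹ · (0, -5)ᵀ = (0, 5/3)ᵀ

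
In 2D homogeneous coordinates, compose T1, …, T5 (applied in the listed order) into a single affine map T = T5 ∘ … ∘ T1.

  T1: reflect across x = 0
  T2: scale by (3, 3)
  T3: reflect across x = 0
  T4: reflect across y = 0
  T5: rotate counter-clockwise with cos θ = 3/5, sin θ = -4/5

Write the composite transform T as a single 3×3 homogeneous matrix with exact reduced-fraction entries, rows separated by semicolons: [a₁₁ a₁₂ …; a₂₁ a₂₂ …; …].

T1 = [-1 0 0; 0 1 0; 0 0 1]
T2·T1 = [-3 0 0; 0 3 0; 0 0 1]
T3·…·T1 = [3 0 0; 0 3 0; 0 0 1]
T4·…·T1 = [3 0 0; 0 -3 0; 0 0 1]
T5·…·T1 = [9/5 -12/5 0; -12/5 -9/5 0; 0 0 1]

T = [9/5 -12/5 0; -12/5 -9/5 0; 0 0 1]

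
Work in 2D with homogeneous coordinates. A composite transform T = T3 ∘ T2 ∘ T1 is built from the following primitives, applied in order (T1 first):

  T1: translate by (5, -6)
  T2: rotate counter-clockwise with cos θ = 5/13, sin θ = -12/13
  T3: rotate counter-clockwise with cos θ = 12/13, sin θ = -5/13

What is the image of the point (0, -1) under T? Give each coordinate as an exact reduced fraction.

T1 translate by (5, -6): (0, -1) → (5, -7)
T2 rotate counter-clockwise with cos θ = 5/13, sin θ = -12/13: (5, -7) → (-59/13, -95/13)
T3 rotate counter-clockwise with cos θ = 12/13, sin θ = -5/13: (-59/13, -95/13) → (-7, -5)

T(p) = (-7, -5)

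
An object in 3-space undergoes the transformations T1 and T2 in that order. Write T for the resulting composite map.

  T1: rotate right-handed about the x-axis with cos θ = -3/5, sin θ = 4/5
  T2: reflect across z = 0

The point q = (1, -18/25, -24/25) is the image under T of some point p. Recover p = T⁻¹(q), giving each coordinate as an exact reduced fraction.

T1 = [1 0 0 0; 0 -3/5 -4/5 0; 0 4/5 -3/5 0; 0 0 0 1]
T2·T1 = [1 0 0 0; 0 -3/5 -4/5 0; 0 -4/5 3/5 0; 0 0 0 1]
det M = -1; M⁻¹ = [1 0 0 0; 0 -3/5 -4/5 0; 0 -4/5 3/5 0; 0 0 0 1]
M⁻¹ · (1, -18/25, -24/25)ᵀ = (1, 6/5, 0)ᵀ

p = (1, 6/5, 0)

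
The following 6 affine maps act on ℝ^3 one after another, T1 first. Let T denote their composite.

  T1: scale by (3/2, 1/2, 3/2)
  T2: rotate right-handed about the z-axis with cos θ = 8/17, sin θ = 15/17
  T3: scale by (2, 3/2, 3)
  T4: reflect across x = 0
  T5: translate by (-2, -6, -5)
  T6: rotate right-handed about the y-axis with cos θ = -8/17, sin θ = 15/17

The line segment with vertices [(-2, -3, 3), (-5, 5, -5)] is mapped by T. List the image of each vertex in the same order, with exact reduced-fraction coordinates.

T1 scale by (3/2, 1/2, 3/2): (-2, -3, 3) → (-3, -3/2, 9/2); (-5, 5, -5) → (-15/2, 5/2, -15/2)
T2 rotate right-handed about the z-axis with cos θ = 8/17, sin θ = 15/17: (-3, -3/2, 9/2) → (-3/34, -57/17, 9/2); (-15/2, 5/2, -15/2) → (-195/34, -185/34, -15/2)
T3 scale by (2, 3/2, 3): (-3/34, -57/17, 9/2) → (-3/17, -171/34, 27/2); (-195/34, -185/34, -15/2) → (-195/17, -555/68, -45/2)
T4 reflect across x = 0: (-3/17, -171/34, 27/2) → (3/17, -171/34, 27/2); (-195/17, -555/68, -45/2) → (195/17, -555/68, -45/2)
T5 translate by (-2, -6, -5): (3/17, -171/34, 27/2) → (-31/17, -375/34, 17/2); (195/17, -555/68, -45/2) → (161/17, -963/68, -55/2)
T6 rotate right-handed about the y-axis with cos θ = -8/17, sin θ = 15/17: (-31/17, -375/34, 17/2) → (4831/578, -375/34, -691/289); (161/17, -963/68, -55/2) → (-16601/578, -963/68, 1325/289)

image vertices: (4831/578, -375/34, -691/289), (-16601/578, -963/68, 1325/289)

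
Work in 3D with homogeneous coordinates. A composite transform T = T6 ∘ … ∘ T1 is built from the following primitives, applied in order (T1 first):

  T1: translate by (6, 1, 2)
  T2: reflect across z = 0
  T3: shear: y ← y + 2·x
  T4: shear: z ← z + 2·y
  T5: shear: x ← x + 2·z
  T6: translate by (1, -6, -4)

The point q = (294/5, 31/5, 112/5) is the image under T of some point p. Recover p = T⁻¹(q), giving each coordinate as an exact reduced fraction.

T1 = [1 0 0 6; 0 1 0 1; 0 0 1 2; 0 0 0 1]
T2·T1 = [1 0 0 6; 0 1 0 1; 0 0 -1 -2; 0 0 0 1]
T3·…·T1 = [1 0 0 6; 2 1 0 13; 0 0 -1 -2; 0 0 0 1]
T4·…·T1 = [1 0 0 6; 2 1 0 13; 4 2 -1 24; 0 0 0 1]
T5·…·T1 = [9 4 -2 54; 2 1 0 13; 4 2 -1 24; 0 0 0 1]
T6·…·T1 = [9 4 -2 55; 2 1 0 7; 4 2 -1 20; 0 0 0 1]
det M = -1; M⁻¹ = [1 0 -2 -15; -2 1 4 23; 0 2 -1 6; 0 0 0 1]
M⁻¹ · (294/5, 31/5, 112/5)ᵀ = (-1, 6/5, -4)ᵀ

p = (-1, 6/5, -4)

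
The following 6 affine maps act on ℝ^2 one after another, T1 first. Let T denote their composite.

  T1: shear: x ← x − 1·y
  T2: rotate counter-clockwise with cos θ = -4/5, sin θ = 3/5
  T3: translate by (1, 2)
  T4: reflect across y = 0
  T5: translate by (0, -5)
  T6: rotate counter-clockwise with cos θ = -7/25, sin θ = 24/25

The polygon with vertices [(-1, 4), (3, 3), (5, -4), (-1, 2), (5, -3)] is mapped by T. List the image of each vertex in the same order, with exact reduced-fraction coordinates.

T1 shear: x ← x − 1·y: (-1, 4) → (-5, 4); (3, 3) → (0, 3); (5, -4) → (9, -4); (-1, 2) → (-3, 2); (5, -3) → (8, -3)
T2 rotate counter-clockwise with cos θ = -4/5, sin θ = 3/5: (-5, 4) → (8/5, -31/5); (0, 3) → (-9/5, -12/5); (9, -4) → (-24/5, 43/5); (-3, 2) → (6/5, -17/5); (8, -3) → (-23/5, 36/5)
T3 translate by (1, 2): (8/5, -31/5) → (13/5, -21/5); (-9/5, -12/5) → (-4/5, -2/5); (-24/5, 43/5) → (-19/5, 53/5); (6/5, -17/5) → (11/5, -7/5); (-23/5, 36/5) → (-18/5, 46/5)
T4 reflect across y = 0: (13/5, -21/5) → (13/5, 21/5); (-4/5, -2/5) → (-4/5, 2/5); (-19/5, 53/5) → (-19/5, -53/5); (11/5, -7/5) → (11/5, 7/5); (-18/5, 46/5) → (-18/5, -46/5)
T5 translate by (0, -5): (13/5, 21/5) → (13/5, -4/5); (-4/5, 2/5) → (-4/5, -23/5); (-19/5, -53/5) → (-19/5, -78/5); (11/5, 7/5) → (11/5, -18/5); (-18/5, -46/5) → (-18/5, -71/5)
T6 rotate counter-clockwise with cos θ = -7/25, sin θ = 24/25: (13/5, -4/5) → (1/25, 68/25); (-4/5, -23/5) → (116/25, 13/25); (-19/5, -78/5) → (401/25, 18/25); (11/5, -18/5) → (71/25, 78/25); (-18/5, -71/5) → (366/25, 13/25)

image vertices: (1/25, 68/25), (116/25, 13/25), (401/25, 18/25), (71/25, 78/25), (366/25, 13/25)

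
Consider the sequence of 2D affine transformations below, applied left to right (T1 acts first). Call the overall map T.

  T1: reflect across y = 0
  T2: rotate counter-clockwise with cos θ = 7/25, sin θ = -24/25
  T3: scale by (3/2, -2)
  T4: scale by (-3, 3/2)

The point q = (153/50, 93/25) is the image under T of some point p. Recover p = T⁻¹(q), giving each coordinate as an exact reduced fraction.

T1 = [1 0 0; 0 -1 0; 0 0 1]
T2·T1 = [7/25 -24/25 0; -24/25 -7/25 0; 0 0 1]
T3·…·T1 = [21/50 -36/25 0; 48/25 14/25 0; 0 0 1]
T4·…·T1 = [-63/50 108/25 0; 72/25 21/25 0; 0 0 1]
det M = -27/2; M⁻¹ = [-14/225 8/25 0; 16/75 7/75 0; 0 0 1]
M⁻¹ · (153/50, 93/25)ᵀ = (1, 1)ᵀ

p = (1, 1)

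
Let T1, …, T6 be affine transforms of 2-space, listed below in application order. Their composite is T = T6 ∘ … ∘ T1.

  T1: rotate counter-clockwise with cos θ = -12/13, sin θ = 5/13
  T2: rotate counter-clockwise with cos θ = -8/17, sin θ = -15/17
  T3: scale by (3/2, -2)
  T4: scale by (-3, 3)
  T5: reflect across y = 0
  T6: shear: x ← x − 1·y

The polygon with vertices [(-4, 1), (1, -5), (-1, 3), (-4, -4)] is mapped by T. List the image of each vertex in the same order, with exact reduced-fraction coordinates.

image vertices: (6042/221, -2334/221), (57/34, -330/17), (843/442, 2238/221), (8022/221, -7464/221)

T1 rotate counter-clockwise with cos θ = -12/13, sin θ = 5/13: (-4, 1) → (43/13, -32/13); (1, -5) → (1, 5); (-1, 3) → (-3/13, -41/13); (-4, -4) → (68/13, 28/13)
T2 rotate counter-clockwise with cos θ = -8/17, sin θ = -15/17: (43/13, -32/13) → (-824/221, -389/221); (1, 5) → (67/17, -55/17); (-3/13, -41/13) → (-591/221, 373/221); (68/13, 28/13) → (-124/221, -1244/221)
T3 scale by (3/2, -2): (-824/221, -389/221) → (-1236/221, 778/221); (67/17, -55/17) → (201/34, 110/17); (-591/221, 373/221) → (-1773/442, -746/221); (-124/221, -1244/221) → (-186/221, 2488/221)
T4 scale by (-3, 3): (-1236/221, 778/221) → (3708/221, 2334/221); (201/34, 110/17) → (-603/34, 330/17); (-1773/442, -746/221) → (5319/442, -2238/221); (-186/221, 2488/221) → (558/221, 7464/221)
T5 reflect across y = 0: (3708/221, 2334/221) → (3708/221, -2334/221); (-603/34, 330/17) → (-603/34, -330/17); (5319/442, -2238/221) → (5319/442, 2238/221); (558/221, 7464/221) → (558/221, -7464/221)
T6 shear: x ← x − 1·y: (3708/221, -2334/221) → (6042/221, -2334/221); (-603/34, -330/17) → (57/34, -330/17); (5319/442, 2238/221) → (843/442, 2238/221); (558/221, -7464/221) → (8022/221, -7464/221)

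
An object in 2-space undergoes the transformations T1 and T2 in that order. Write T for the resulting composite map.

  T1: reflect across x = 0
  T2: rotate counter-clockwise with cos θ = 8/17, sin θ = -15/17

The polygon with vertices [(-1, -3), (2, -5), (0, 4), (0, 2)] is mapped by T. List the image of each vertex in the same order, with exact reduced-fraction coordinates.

T1 reflect across x = 0: (-1, -3) → (1, -3); (2, -5) → (-2, -5); (0, 4) → (0, 4); (0, 2) → (0, 2)
T2 rotate counter-clockwise with cos θ = 8/17, sin θ = -15/17: (1, -3) → (-37/17, -39/17); (-2, -5) → (-91/17, -10/17); (0, 4) → (60/17, 32/17); (0, 2) → (30/17, 16/17)

image vertices: (-37/17, -39/17), (-91/17, -10/17), (60/17, 32/17), (30/17, 16/17)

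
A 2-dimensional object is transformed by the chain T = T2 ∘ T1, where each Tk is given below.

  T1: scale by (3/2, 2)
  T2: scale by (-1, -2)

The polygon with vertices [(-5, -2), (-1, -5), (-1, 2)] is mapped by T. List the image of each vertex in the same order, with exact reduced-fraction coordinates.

T1 scale by (3/2, 2): (-5, -2) → (-15/2, -4); (-1, -5) → (-3/2, -10); (-1, 2) → (-3/2, 4)
T2 scale by (-1, -2): (-15/2, -4) → (15/2, 8); (-3/2, -10) → (3/2, 20); (-3/2, 4) → (3/2, -8)

image vertices: (15/2, 8), (3/2, 20), (3/2, -8)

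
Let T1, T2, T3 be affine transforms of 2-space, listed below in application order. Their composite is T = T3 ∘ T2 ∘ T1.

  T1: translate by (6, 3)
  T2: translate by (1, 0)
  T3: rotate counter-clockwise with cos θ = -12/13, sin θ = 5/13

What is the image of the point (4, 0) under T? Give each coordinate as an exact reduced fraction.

T1 translate by (6, 3): (4, 0) → (10, 3)
T2 translate by (1, 0): (10, 3) → (11, 3)
T3 rotate counter-clockwise with cos θ = -12/13, sin θ = 5/13: (11, 3) → (-147/13, 19/13)

T(p) = (-147/13, 19/13)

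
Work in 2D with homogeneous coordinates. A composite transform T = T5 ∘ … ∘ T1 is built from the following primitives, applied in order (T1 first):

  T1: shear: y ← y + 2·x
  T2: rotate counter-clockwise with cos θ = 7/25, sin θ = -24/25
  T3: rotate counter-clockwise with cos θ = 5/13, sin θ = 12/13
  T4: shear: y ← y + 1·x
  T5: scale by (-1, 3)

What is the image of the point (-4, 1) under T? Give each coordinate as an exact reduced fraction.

T1 shear: y ← y + 2·x: (-4, 1) → (-4, -7)
T2 rotate counter-clockwise with cos θ = 7/25, sin θ = -24/25: (-4, -7) → (-196/25, 47/25)
T3 rotate counter-clockwise with cos θ = 5/13, sin θ = 12/13: (-196/25, 47/25) → (-1544/325, -2117/325)
T4 shear: y ← y + 1·x: (-1544/325, -2117/325) → (-1544/325, -3661/325)
T5 scale by (-1, 3): (-1544/325, -3661/325) → (1544/325, -10983/325)

T(p) = (1544/325, -10983/325)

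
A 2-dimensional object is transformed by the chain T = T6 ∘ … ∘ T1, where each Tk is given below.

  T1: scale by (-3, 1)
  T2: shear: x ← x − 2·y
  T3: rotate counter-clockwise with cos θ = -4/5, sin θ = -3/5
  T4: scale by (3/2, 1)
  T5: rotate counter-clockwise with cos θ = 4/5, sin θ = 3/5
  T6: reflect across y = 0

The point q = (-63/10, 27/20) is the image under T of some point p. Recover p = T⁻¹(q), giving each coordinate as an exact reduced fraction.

T1 = [-3 0 0; 0 1 0; 0 0 1]
T2·T1 = [-3 -2 0; 0 1 0; 0 0 1]
T3·…·T1 = [12/5 11/5 0; 9/5 2/5 0; 0 0 1]
T4·…·T1 = [18/5 33/10 0; 9/5 2/5 0; 0 0 1]
T5·…·T1 = [9/5 12/5 0; 18/5 23/10 0; 0 0 1]
T6·…·T1 = [9/5 12/5 0; -18/5 -23/10 0; 0 0 1]
det M = 9/2; M⁻¹ = [-23/45 -8/15 0; 4/5 2/5 0; 0 0 1]
M⁻¹ · (-63/10, 27/20)ᵀ = (5/2, -9/2)ᵀ

p = (5/2, -9/2)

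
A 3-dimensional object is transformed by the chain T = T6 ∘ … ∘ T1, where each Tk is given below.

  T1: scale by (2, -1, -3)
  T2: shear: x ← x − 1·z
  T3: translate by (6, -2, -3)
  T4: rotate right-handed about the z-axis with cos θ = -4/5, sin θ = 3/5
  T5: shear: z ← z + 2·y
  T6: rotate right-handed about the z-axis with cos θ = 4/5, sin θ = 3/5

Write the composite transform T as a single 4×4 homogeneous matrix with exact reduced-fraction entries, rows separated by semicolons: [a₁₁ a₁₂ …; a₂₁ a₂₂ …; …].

T = [-2 0 -3 -6; 0 1 0 2; 12/5 8/5 3/5 37/5; 0 0 0 1]

T1 = [2 0 0 0; 0 -1 0 0; 0 0 -3 0; 0 0 0 1]
T2·T1 = [2 0 3 0; 0 -1 0 0; 0 0 -3 0; 0 0 0 1]
T3·…·T1 = [2 0 3 6; 0 -1 0 -2; 0 0 -3 -3; 0 0 0 1]
T4·…·T1 = [-8/5 3/5 -12/5 -18/5; 6/5 4/5 9/5 26/5; 0 0 -3 -3; 0 0 0 1]
T5·…·T1 = [-8/5 3/5 -12/5 -18/5; 6/5 4/5 9/5 26/5; 12/5 8/5 3/5 37/5; 0 0 0 1]
T6·…·T1 = [-2 0 -3 -6; 0 1 0 2; 12/5 8/5 3/5 37/5; 0 0 0 1]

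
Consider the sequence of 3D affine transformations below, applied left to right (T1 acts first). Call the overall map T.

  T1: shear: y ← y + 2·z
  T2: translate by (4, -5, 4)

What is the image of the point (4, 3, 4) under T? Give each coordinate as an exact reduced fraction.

T(p) = (8, 6, 8)

T1 shear: y ← y + 2·z: (4, 3, 4) → (4, 11, 4)
T2 translate by (4, -5, 4): (4, 11, 4) → (8, 6, 8)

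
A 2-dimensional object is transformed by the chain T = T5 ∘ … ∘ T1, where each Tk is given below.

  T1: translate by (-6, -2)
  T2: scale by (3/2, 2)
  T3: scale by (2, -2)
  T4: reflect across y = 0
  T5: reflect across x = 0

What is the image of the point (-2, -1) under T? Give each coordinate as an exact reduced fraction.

T(p) = (24, -12)

T1 translate by (-6, -2): (-2, -1) → (-8, -3)
T2 scale by (3/2, 2): (-8, -3) → (-12, -6)
T3 scale by (2, -2): (-12, -6) → (-24, 12)
T4 reflect across y = 0: (-24, 12) → (-24, -12)
T5 reflect across x = 0: (-24, -12) → (24, -12)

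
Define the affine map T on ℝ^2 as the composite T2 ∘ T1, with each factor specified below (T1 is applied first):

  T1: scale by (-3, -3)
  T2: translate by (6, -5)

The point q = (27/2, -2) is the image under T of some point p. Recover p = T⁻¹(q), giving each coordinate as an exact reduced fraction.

p = (-5/2, -1)

T1 = [-3 0 0; 0 -3 0; 0 0 1]
T2·T1 = [-3 0 6; 0 -3 -5; 0 0 1]
det M = 9; M⁻¹ = [-1/3 0 2; 0 -1/3 -5/3; 0 0 1]
M⁻¹ · (27/2, -2)ᵀ = (-5/2, -1)ᵀ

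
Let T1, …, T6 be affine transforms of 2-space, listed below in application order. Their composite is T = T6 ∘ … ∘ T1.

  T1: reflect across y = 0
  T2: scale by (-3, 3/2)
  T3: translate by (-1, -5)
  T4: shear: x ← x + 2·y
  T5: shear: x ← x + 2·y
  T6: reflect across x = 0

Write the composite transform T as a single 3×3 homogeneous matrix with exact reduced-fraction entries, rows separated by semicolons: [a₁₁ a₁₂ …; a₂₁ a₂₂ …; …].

T = [3 6 21; 0 -3/2 -5; 0 0 1]

T1 = [1 0 0; 0 -1 0; 0 0 1]
T2·T1 = [-3 0 0; 0 -3/2 0; 0 0 1]
T3·…·T1 = [-3 0 -1; 0 -3/2 -5; 0 0 1]
T4·…·T1 = [-3 -3 -11; 0 -3/2 -5; 0 0 1]
T5·…·T1 = [-3 -6 -21; 0 -3/2 -5; 0 0 1]
T6·…·T1 = [3 6 21; 0 -3/2 -5; 0 0 1]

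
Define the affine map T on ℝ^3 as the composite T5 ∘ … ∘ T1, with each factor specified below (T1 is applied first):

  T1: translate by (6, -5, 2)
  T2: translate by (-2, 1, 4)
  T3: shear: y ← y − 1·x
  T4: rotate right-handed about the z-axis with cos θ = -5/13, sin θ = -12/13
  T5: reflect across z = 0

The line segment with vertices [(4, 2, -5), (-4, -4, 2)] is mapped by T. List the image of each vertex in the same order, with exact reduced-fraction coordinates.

T1 translate by (6, -5, 2): (4, 2, -5) → (10, -3, -3); (-4, -4, 2) → (2, -9, 4)
T2 translate by (-2, 1, 4): (10, -3, -3) → (8, -2, 1); (2, -9, 4) → (0, -8, 8)
T3 shear: y ← y − 1·x: (8, -2, 1) → (8, -10, 1); (0, -8, 8) → (0, -8, 8)
T4 rotate right-handed about the z-axis with cos θ = -5/13, sin θ = -12/13: (8, -10, 1) → (-160/13, -46/13, 1); (0, -8, 8) → (-96/13, 40/13, 8)
T5 reflect across z = 0: (-160/13, -46/13, 1) → (-160/13, -46/13, -1); (-96/13, 40/13, 8) → (-96/13, 40/13, -8)

image vertices: (-160/13, -46/13, -1), (-96/13, 40/13, -8)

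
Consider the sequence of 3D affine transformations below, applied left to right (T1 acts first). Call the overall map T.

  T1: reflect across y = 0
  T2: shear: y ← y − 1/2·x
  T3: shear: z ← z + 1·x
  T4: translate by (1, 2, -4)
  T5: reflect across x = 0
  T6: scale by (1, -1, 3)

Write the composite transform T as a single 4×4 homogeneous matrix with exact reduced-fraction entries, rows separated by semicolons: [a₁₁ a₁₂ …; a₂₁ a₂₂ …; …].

T = [-1 0 0 -1; 1/2 1 0 -2; 3 0 3 -12; 0 0 0 1]

T1 = [1 0 0 0; 0 -1 0 0; 0 0 1 0; 0 0 0 1]
T2·T1 = [1 0 0 0; -1/2 -1 0 0; 0 0 1 0; 0 0 0 1]
T3·…·T1 = [1 0 0 0; -1/2 -1 0 0; 1 0 1 0; 0 0 0 1]
T4·…·T1 = [1 0 0 1; -1/2 -1 0 2; 1 0 1 -4; 0 0 0 1]
T5·…·T1 = [-1 0 0 -1; -1/2 -1 0 2; 1 0 1 -4; 0 0 0 1]
T6·…·T1 = [-1 0 0 -1; 1/2 1 0 -2; 3 0 3 -12; 0 0 0 1]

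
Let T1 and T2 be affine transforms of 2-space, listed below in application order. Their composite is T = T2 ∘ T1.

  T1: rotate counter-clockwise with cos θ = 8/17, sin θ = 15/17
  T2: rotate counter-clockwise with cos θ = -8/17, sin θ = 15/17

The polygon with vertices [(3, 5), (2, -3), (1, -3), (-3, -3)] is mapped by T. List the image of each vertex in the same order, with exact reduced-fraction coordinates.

T1 rotate counter-clockwise with cos θ = 8/17, sin θ = 15/17: (3, 5) → (-3, 5); (2, -3) → (61/17, 6/17); (1, -3) → (53/17, -9/17); (-3, -3) → (21/17, -69/17)
T2 rotate counter-clockwise with cos θ = -8/17, sin θ = 15/17: (-3, 5) → (-3, -5); (61/17, 6/17) → (-2, 3); (53/17, -9/17) → (-1, 3); (21/17, -69/17) → (3, 3)

image vertices: (-3, -5), (-2, 3), (-1, 3), (3, 3)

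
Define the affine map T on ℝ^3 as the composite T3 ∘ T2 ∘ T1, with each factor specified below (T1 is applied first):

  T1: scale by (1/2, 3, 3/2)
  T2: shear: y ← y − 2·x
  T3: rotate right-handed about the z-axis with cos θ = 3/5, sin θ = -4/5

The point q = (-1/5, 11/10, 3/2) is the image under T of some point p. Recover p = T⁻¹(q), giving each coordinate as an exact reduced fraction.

p = (-2, -1/2, 1)

T1 = [1/2 0 0 0; 0 3 0 0; 0 0 3/2 0; 0 0 0 1]
T2·T1 = [1/2 0 0 0; -1 3 0 0; 0 0 3/2 0; 0 0 0 1]
T3·…·T1 = [-1/2 12/5 0 0; -1 9/5 0 0; 0 0 3/2 0; 0 0 0 1]
det M = 9/4; M⁻¹ = [6/5 -8/5 0 0; 2/3 -1/3 0 0; 0 0 2/3 0; 0 0 0 1]
M⁻¹ · (-1/5, 11/10, 3/2)ᵀ = (-2, -1/2, 1)ᵀ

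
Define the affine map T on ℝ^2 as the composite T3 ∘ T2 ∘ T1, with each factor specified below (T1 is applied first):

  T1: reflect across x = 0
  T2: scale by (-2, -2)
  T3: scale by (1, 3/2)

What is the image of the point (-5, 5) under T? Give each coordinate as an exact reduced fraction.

T1 reflect across x = 0: (-5, 5) → (5, 5)
T2 scale by (-2, -2): (5, 5) → (-10, -10)
T3 scale by (1, 3/2): (-10, -10) → (-10, -15)

T(p) = (-10, -15)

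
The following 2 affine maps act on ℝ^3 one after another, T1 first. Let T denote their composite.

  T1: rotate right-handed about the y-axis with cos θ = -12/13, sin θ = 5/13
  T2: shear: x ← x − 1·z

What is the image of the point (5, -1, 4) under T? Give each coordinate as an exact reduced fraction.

T1 rotate right-handed about the y-axis with cos θ = -12/13, sin θ = 5/13: (5, -1, 4) → (-40/13, -1, -73/13)
T2 shear: x ← x − 1·z: (-40/13, -1, -73/13) → (33/13, -1, -73/13)

T(p) = (33/13, -1, -73/13)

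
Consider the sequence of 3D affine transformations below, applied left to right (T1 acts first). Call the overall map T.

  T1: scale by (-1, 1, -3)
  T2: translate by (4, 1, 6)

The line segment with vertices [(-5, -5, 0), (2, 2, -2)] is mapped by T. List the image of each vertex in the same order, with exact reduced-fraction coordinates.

image vertices: (9, -4, 6), (2, 3, 12)

T1 scale by (-1, 1, -3): (-5, -5, 0) → (5, -5, 0); (2, 2, -2) → (-2, 2, 6)
T2 translate by (4, 1, 6): (5, -5, 0) → (9, -4, 6); (-2, 2, 6) → (2, 3, 12)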